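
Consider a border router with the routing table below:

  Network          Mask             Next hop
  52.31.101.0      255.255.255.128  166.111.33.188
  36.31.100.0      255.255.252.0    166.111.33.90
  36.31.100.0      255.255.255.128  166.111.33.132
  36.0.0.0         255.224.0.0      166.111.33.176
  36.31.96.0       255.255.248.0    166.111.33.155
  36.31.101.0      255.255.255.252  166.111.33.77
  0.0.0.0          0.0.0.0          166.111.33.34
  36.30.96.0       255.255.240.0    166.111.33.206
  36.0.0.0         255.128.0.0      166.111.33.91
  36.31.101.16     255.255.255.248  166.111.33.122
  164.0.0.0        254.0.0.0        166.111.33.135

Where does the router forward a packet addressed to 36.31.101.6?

Routes whose prefix contains 36.31.101.6:
  0.0.0.0/0 (default, matches everything) -> 166.111.33.34
  36.0.0.0/9 (36.0.0.0 - 36.127.255.255) -> 166.111.33.91
  36.0.0.0/11 (36.0.0.0 - 36.31.255.255) -> 166.111.33.176
  36.31.96.0/21 (36.31.96.0 - 36.31.103.255) -> 166.111.33.155
  36.31.100.0/22 (36.31.100.0 - 36.31.103.255) -> 166.111.33.90
More-specific entries that do NOT match:
  36.31.101.0/30 (36.31.101.0 - 36.31.101.3) does not contain 36.31.101.6
  36.31.101.16/29 (36.31.101.16 - 36.31.101.23) does not contain 36.31.101.6
  52.31.101.0/25 (52.31.101.0 - 52.31.101.127) does not contain 36.31.101.6
  36.31.100.0/25 (36.31.100.0 - 36.31.100.127) does not contain 36.31.101.6
Longest matching prefix is /22 -> next hop 166.111.33.90.

166.111.33.90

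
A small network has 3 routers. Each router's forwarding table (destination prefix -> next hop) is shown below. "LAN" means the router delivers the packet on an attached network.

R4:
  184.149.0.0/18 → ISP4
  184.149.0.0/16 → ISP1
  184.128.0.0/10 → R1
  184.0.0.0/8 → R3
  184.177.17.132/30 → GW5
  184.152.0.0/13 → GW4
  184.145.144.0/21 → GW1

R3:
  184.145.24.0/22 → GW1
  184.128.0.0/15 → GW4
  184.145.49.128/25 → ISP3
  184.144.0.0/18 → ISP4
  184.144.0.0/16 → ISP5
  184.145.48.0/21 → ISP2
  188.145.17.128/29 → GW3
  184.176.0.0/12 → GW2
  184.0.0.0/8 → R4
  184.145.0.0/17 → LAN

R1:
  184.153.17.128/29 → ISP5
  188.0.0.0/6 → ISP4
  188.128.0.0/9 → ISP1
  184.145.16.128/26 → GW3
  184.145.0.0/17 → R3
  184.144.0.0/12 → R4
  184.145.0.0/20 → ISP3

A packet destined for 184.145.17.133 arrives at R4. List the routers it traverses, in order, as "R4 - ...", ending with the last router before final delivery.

At R4: longest match for 184.145.17.133 is 184.128.0.0/10 -> R1
At R1: longest match for 184.145.17.133 is 184.145.0.0/17 -> R3
At R3: longest match for 184.145.17.133 is 184.145.0.0/17 -> LAN

R4 - R1 - R3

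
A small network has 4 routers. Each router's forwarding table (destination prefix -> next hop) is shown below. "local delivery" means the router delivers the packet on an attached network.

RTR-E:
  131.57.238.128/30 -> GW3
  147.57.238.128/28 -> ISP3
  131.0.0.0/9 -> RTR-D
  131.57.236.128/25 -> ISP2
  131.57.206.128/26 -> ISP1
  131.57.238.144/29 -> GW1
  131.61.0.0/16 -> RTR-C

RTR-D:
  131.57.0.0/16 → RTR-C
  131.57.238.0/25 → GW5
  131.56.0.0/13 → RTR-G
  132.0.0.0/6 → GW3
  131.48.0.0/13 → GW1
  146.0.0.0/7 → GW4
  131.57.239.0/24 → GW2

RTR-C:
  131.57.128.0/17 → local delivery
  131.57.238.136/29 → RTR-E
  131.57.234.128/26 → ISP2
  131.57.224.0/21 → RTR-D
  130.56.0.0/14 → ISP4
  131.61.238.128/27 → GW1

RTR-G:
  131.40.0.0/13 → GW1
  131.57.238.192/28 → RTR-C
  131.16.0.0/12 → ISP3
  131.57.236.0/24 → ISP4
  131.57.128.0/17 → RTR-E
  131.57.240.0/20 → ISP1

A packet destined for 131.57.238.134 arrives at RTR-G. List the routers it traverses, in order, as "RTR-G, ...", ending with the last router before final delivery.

RTR-G, RTR-E, RTR-D, RTR-C

At RTR-G: longest match for 131.57.238.134 is 131.57.128.0/17 -> RTR-E
At RTR-E: longest match for 131.57.238.134 is 131.0.0.0/9 -> RTR-D
At RTR-D: longest match for 131.57.238.134 is 131.57.0.0/16 -> RTR-C
At RTR-C: longest match for 131.57.238.134 is 131.57.128.0/17 -> local delivery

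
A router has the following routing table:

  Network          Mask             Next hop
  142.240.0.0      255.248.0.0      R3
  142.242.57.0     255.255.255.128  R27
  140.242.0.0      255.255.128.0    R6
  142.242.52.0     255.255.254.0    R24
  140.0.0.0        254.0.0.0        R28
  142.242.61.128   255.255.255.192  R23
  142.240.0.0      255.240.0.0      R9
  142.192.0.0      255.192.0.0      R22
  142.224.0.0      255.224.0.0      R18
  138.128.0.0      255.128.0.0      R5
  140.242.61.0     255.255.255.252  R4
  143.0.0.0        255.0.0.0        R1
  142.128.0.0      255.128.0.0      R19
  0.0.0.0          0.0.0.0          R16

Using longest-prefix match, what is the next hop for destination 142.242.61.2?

R3

Routes whose prefix contains 142.242.61.2:
  0.0.0.0/0 (default, matches everything) -> R16
  142.128.0.0/9 (142.128.0.0 - 142.255.255.255) -> R19
  142.192.0.0/10 (142.192.0.0 - 142.255.255.255) -> R22
  142.224.0.0/11 (142.224.0.0 - 142.255.255.255) -> R18
  142.240.0.0/12 (142.240.0.0 - 142.255.255.255) -> R9
  142.240.0.0/13 (142.240.0.0 - 142.247.255.255) -> R3
More-specific entries that do NOT match:
  140.242.61.0/30 (140.242.61.0 - 140.242.61.3) does not contain 142.242.61.2
  142.242.61.128/26 (142.242.61.128 - 142.242.61.191) does not contain 142.242.61.2
  142.242.57.0/25 (142.242.57.0 - 142.242.57.127) does not contain 142.242.61.2
  142.242.52.0/23 (142.242.52.0 - 142.242.53.255) does not contain 142.242.61.2
  140.242.0.0/17 (140.242.0.0 - 140.242.127.255) does not contain 142.242.61.2
Longest matching prefix is /13 -> next hop R3.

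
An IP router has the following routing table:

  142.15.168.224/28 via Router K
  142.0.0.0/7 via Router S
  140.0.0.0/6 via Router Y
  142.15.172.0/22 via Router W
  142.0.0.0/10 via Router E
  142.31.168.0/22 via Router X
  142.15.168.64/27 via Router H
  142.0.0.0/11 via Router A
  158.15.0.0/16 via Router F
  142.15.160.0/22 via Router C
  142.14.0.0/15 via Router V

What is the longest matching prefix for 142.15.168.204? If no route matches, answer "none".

Entries matching 142.15.168.204:
  140.0.0.0/6 (140.0.0.0 - 143.255.255.255)
  142.0.0.0/7 (142.0.0.0 - 143.255.255.255)
  142.0.0.0/10 (142.0.0.0 - 142.63.255.255)
  142.0.0.0/11 (142.0.0.0 - 142.31.255.255)
  142.14.0.0/15 (142.14.0.0 - 142.15.255.255)
Most specific is 142.14.0.0/15.

142.14.0.0/15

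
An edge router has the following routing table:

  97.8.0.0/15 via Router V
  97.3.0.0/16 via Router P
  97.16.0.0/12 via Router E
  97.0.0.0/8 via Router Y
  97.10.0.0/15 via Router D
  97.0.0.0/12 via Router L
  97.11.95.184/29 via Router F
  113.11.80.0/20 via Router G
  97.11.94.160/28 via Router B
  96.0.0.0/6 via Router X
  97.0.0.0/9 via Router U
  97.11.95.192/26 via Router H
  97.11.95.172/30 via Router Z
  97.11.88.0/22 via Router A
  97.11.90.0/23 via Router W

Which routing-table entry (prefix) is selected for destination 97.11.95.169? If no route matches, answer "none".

97.10.0.0/15

Entries matching 97.11.95.169:
  96.0.0.0/6 (96.0.0.0 - 99.255.255.255)
  97.0.0.0/8 (97.0.0.0 - 97.255.255.255)
  97.0.0.0/9 (97.0.0.0 - 97.127.255.255)
  97.0.0.0/12 (97.0.0.0 - 97.15.255.255)
  97.10.0.0/15 (97.10.0.0 - 97.11.255.255)
Most specific is 97.10.0.0/15.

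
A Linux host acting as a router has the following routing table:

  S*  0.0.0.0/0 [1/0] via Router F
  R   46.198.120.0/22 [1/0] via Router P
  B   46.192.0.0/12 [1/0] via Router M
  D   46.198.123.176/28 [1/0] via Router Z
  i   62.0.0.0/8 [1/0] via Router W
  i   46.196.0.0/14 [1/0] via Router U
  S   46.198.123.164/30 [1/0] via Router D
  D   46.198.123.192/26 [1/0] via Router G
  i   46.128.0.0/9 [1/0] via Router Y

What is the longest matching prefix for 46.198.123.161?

46.198.120.0/22

Entries matching 46.198.123.161:
  0.0.0.0/0 (default, matches everything)
  46.128.0.0/9 (46.128.0.0 - 46.255.255.255)
  46.192.0.0/12 (46.192.0.0 - 46.207.255.255)
  46.196.0.0/14 (46.196.0.0 - 46.199.255.255)
  46.198.120.0/22 (46.198.120.0 - 46.198.123.255)
Most specific is 46.198.120.0/22.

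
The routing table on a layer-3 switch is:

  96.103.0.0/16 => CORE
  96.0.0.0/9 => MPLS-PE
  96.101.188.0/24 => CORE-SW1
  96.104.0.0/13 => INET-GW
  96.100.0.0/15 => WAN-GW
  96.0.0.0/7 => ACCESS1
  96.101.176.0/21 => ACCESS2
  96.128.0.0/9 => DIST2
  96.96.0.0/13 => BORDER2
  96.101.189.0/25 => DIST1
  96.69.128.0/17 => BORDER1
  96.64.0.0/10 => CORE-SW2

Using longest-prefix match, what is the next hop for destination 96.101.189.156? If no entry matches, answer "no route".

WAN-GW

Routes whose prefix contains 96.101.189.156:
  96.0.0.0/7 (96.0.0.0 - 97.255.255.255) -> ACCESS1
  96.0.0.0/9 (96.0.0.0 - 96.127.255.255) -> MPLS-PE
  96.64.0.0/10 (96.64.0.0 - 96.127.255.255) -> CORE-SW2
  96.96.0.0/13 (96.96.0.0 - 96.103.255.255) -> BORDER2
  96.100.0.0/15 (96.100.0.0 - 96.101.255.255) -> WAN-GW
More-specific entries that do NOT match:
  96.101.189.0/25 (96.101.189.0 - 96.101.189.127) does not contain 96.101.189.156
  96.101.188.0/24 (96.101.188.0 - 96.101.188.255) does not contain 96.101.189.156
  96.101.176.0/21 (96.101.176.0 - 96.101.183.255) does not contain 96.101.189.156
  96.69.128.0/17 (96.69.128.0 - 96.69.255.255) does not contain 96.101.189.156
  96.103.0.0/16 (96.103.0.0 - 96.103.255.255) does not contain 96.101.189.156
Longest matching prefix is /15 -> next hop WAN-GW.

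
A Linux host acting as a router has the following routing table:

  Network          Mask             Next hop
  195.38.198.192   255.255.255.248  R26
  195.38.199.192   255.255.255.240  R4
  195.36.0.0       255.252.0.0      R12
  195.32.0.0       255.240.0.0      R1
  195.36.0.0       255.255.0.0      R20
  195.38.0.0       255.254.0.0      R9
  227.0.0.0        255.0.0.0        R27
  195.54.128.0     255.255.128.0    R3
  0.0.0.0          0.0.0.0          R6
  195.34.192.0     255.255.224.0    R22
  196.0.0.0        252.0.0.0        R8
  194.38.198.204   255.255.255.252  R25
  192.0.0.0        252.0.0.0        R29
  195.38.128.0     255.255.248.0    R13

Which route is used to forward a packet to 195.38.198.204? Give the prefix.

Entries matching 195.38.198.204:
  0.0.0.0/0 (default, matches everything)
  192.0.0.0/6 (192.0.0.0 - 195.255.255.255)
  195.32.0.0/12 (195.32.0.0 - 195.47.255.255)
  195.36.0.0/14 (195.36.0.0 - 195.39.255.255)
  195.38.0.0/15 (195.38.0.0 - 195.39.255.255)
Most specific is 195.38.0.0/15.

195.38.0.0/15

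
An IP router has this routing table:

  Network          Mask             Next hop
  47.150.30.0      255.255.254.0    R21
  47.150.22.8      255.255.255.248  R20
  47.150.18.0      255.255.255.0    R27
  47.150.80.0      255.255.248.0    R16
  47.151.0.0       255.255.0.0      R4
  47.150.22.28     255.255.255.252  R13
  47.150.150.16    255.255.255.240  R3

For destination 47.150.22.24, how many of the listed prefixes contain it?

No listed prefix contains 47.150.22.24.
Total matching entries: 0.

0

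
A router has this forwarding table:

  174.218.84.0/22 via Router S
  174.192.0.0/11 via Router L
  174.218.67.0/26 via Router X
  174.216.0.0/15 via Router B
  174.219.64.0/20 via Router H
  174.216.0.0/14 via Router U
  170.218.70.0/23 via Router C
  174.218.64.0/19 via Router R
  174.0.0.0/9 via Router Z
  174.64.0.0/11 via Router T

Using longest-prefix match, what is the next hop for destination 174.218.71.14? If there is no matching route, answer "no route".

Routes whose prefix contains 174.218.71.14:
  174.192.0.0/11 (174.192.0.0 - 174.223.255.255) -> Router L
  174.216.0.0/14 (174.216.0.0 - 174.219.255.255) -> Router U
  174.218.64.0/19 (174.218.64.0 - 174.218.95.255) -> Router R
More-specific entries that do NOT match:
  174.218.67.0/26 (174.218.67.0 - 174.218.67.63) does not contain 174.218.71.14
  170.218.70.0/23 (170.218.70.0 - 170.218.71.255) does not contain 174.218.71.14
  174.218.84.0/22 (174.218.84.0 - 174.218.87.255) does not contain 174.218.71.14
  174.219.64.0/20 (174.219.64.0 - 174.219.79.255) does not contain 174.218.71.14
Longest matching prefix is /19 -> next hop Router R.

Router R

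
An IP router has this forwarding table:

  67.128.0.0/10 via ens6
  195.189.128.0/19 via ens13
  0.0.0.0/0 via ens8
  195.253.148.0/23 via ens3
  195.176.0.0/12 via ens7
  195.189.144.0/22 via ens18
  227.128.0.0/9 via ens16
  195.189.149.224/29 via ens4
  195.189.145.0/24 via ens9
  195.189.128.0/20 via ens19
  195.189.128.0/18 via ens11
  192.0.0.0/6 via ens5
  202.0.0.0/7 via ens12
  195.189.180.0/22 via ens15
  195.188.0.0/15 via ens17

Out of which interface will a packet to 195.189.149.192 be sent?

ens13

Routes whose prefix contains 195.189.149.192:
  0.0.0.0/0 (default, matches everything) -> ens8
  192.0.0.0/6 (192.0.0.0 - 195.255.255.255) -> ens5
  195.176.0.0/12 (195.176.0.0 - 195.191.255.255) -> ens7
  195.188.0.0/15 (195.188.0.0 - 195.189.255.255) -> ens17
  195.189.128.0/18 (195.189.128.0 - 195.189.191.255) -> ens11
  195.189.128.0/19 (195.189.128.0 - 195.189.159.255) -> ens13
More-specific entries that do NOT match:
  195.189.149.224/29 (195.189.149.224 - 195.189.149.231) does not contain 195.189.149.192
  195.189.145.0/24 (195.189.145.0 - 195.189.145.255) does not contain 195.189.149.192
  195.253.148.0/23 (195.253.148.0 - 195.253.149.255) does not contain 195.189.149.192
  195.189.144.0/22 (195.189.144.0 - 195.189.147.255) does not contain 195.189.149.192
  195.189.180.0/22 (195.189.180.0 - 195.189.183.255) does not contain 195.189.149.192
  195.189.128.0/20 (195.189.128.0 - 195.189.143.255) does not contain 195.189.149.192
Longest matching prefix is /19 -> interface ens13.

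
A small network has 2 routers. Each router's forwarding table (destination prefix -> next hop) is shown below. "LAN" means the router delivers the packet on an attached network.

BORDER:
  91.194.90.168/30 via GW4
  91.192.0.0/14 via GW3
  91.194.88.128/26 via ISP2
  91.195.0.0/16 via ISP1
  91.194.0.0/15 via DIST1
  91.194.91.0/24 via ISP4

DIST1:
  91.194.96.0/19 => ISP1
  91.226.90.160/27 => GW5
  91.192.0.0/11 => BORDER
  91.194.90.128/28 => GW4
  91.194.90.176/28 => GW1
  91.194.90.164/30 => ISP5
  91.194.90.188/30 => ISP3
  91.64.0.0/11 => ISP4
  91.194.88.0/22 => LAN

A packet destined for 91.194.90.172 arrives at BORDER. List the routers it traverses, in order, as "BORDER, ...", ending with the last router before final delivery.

At BORDER: longest match for 91.194.90.172 is 91.194.0.0/15 -> DIST1
At DIST1: longest match for 91.194.90.172 is 91.194.88.0/22 -> LAN

BORDER, DIST1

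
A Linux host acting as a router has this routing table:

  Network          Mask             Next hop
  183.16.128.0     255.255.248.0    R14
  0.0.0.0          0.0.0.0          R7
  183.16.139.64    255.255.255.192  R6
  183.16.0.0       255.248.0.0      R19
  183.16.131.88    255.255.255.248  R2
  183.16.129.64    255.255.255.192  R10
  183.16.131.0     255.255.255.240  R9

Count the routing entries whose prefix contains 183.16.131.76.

Prefixes containing 183.16.131.76:
  0.0.0.0/0 (default, matches everything)
  183.16.0.0/13 (183.16.0.0 - 183.23.255.255)
  183.16.128.0/21 (183.16.128.0 - 183.16.135.255)
Total matching entries: 3.

3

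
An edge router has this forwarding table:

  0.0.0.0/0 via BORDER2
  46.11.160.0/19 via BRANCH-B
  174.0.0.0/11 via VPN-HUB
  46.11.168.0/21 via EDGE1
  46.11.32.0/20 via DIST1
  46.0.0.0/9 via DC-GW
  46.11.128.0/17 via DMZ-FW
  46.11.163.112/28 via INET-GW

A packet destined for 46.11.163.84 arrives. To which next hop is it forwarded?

BRANCH-B

Routes whose prefix contains 46.11.163.84:
  0.0.0.0/0 (default, matches everything) -> BORDER2
  46.0.0.0/9 (46.0.0.0 - 46.127.255.255) -> DC-GW
  46.11.128.0/17 (46.11.128.0 - 46.11.255.255) -> DMZ-FW
  46.11.160.0/19 (46.11.160.0 - 46.11.191.255) -> BRANCH-B
More-specific entries that do NOT match:
  46.11.163.112/28 (46.11.163.112 - 46.11.163.127) does not contain 46.11.163.84
  46.11.168.0/21 (46.11.168.0 - 46.11.175.255) does not contain 46.11.163.84
  46.11.32.0/20 (46.11.32.0 - 46.11.47.255) does not contain 46.11.163.84
Longest matching prefix is /19 -> next hop BRANCH-B.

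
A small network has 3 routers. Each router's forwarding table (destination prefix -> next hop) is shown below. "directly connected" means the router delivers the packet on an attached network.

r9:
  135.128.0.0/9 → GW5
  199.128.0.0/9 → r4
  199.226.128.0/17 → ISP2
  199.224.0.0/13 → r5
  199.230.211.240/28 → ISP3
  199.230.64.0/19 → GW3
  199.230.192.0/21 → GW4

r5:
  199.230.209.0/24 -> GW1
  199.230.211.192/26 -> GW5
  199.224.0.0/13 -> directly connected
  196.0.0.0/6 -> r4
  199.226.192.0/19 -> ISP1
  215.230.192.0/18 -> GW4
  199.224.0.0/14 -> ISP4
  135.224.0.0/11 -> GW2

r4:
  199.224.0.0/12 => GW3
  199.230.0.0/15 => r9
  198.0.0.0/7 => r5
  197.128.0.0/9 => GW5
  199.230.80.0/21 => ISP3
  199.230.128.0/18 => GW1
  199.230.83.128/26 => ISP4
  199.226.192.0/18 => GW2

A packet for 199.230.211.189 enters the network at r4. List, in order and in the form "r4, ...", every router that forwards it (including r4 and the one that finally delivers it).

At r4: longest match for 199.230.211.189 is 199.230.0.0/15 -> r9
At r9: longest match for 199.230.211.189 is 199.224.0.0/13 -> r5
At r5: longest match for 199.230.211.189 is 199.224.0.0/13 -> directly connected

r4, r9, r5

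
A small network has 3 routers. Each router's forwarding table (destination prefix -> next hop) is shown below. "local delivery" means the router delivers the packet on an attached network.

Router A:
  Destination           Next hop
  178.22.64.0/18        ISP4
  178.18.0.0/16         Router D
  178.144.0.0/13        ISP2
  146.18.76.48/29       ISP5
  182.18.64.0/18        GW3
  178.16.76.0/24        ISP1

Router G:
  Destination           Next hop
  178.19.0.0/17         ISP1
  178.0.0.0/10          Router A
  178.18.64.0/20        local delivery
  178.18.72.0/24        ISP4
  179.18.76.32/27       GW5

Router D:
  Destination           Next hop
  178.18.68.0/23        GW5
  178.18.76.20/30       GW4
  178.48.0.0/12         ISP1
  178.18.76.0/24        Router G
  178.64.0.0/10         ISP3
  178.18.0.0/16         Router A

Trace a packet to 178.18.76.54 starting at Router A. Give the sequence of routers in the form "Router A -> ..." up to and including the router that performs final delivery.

Router A -> Router D -> Router G

At Router A: longest match for 178.18.76.54 is 178.18.0.0/16 -> Router D
At Router D: longest match for 178.18.76.54 is 178.18.76.0/24 -> Router G
At Router G: longest match for 178.18.76.54 is 178.18.64.0/20 -> local delivery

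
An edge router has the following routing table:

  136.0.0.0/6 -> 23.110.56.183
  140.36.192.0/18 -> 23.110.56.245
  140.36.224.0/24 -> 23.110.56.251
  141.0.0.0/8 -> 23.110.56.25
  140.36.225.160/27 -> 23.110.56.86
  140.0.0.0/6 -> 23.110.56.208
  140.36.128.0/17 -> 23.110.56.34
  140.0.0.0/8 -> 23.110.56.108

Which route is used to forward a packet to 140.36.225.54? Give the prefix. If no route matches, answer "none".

140.36.192.0/18

Entries matching 140.36.225.54:
  140.0.0.0/6 (140.0.0.0 - 143.255.255.255)
  140.0.0.0/8 (140.0.0.0 - 140.255.255.255)
  140.36.128.0/17 (140.36.128.0 - 140.36.255.255)
  140.36.192.0/18 (140.36.192.0 - 140.36.255.255)
Most specific is 140.36.192.0/18.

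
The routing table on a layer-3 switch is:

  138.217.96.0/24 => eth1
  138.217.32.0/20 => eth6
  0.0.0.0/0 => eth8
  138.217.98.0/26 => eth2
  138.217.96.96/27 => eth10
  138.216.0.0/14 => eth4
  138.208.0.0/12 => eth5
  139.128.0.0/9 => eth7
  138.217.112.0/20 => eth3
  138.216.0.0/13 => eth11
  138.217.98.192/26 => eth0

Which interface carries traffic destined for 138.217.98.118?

Routes whose prefix contains 138.217.98.118:
  0.0.0.0/0 (default, matches everything) -> eth8
  138.208.0.0/12 (138.208.0.0 - 138.223.255.255) -> eth5
  138.216.0.0/13 (138.216.0.0 - 138.223.255.255) -> eth11
  138.216.0.0/14 (138.216.0.0 - 138.219.255.255) -> eth4
More-specific entries that do NOT match:
  138.217.96.96/27 (138.217.96.96 - 138.217.96.127) does not contain 138.217.98.118
  138.217.98.0/26 (138.217.98.0 - 138.217.98.63) does not contain 138.217.98.118
  138.217.98.192/26 (138.217.98.192 - 138.217.98.255) does not contain 138.217.98.118
  138.217.96.0/24 (138.217.96.0 - 138.217.96.255) does not contain 138.217.98.118
  138.217.32.0/20 (138.217.32.0 - 138.217.47.255) does not contain 138.217.98.118
  138.217.112.0/20 (138.217.112.0 - 138.217.127.255) does not contain 138.217.98.118
Longest matching prefix is /14 -> interface eth4.

eth4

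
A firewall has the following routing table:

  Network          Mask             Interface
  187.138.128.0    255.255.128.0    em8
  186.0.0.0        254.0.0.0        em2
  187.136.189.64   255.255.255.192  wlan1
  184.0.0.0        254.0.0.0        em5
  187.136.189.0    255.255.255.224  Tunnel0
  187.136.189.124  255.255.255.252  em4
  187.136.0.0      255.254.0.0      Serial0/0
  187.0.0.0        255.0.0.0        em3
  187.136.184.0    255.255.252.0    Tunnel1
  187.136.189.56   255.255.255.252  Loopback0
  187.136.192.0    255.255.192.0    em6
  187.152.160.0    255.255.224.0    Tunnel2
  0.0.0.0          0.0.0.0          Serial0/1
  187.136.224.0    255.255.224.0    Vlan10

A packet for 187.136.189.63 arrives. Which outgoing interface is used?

Routes whose prefix contains 187.136.189.63:
  0.0.0.0/0 (default, matches everything) -> Serial0/1
  186.0.0.0/7 (186.0.0.0 - 187.255.255.255) -> em2
  187.0.0.0/8 (187.0.0.0 - 187.255.255.255) -> em3
  187.136.0.0/15 (187.136.0.0 - 187.137.255.255) -> Serial0/0
More-specific entries that do NOT match:
  187.136.189.124/30 (187.136.189.124 - 187.136.189.127) does not contain 187.136.189.63
  187.136.189.56/30 (187.136.189.56 - 187.136.189.59) does not contain 187.136.189.63
  187.136.189.0/27 (187.136.189.0 - 187.136.189.31) does not contain 187.136.189.63
  187.136.189.64/26 (187.136.189.64 - 187.136.189.127) does not contain 187.136.189.63
  187.136.184.0/22 (187.136.184.0 - 187.136.187.255) does not contain 187.136.189.63
  187.152.160.0/19 (187.152.160.0 - 187.152.191.255) does not contain 187.136.189.63
  187.136.224.0/19 (187.136.224.0 - 187.136.255.255) does not contain 187.136.189.63
  187.136.192.0/18 (187.136.192.0 - 187.136.255.255) does not contain 187.136.189.63
  187.138.128.0/17 (187.138.128.0 - 187.138.255.255) does not contain 187.136.189.63
Longest matching prefix is /15 -> interface Serial0/0.

Serial0/0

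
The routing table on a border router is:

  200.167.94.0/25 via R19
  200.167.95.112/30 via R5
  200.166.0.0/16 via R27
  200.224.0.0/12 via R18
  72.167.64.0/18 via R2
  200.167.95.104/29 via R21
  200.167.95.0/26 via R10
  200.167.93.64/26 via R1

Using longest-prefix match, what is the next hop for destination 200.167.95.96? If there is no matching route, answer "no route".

No entry's prefix contains 200.167.95.96; there is no default route.

no route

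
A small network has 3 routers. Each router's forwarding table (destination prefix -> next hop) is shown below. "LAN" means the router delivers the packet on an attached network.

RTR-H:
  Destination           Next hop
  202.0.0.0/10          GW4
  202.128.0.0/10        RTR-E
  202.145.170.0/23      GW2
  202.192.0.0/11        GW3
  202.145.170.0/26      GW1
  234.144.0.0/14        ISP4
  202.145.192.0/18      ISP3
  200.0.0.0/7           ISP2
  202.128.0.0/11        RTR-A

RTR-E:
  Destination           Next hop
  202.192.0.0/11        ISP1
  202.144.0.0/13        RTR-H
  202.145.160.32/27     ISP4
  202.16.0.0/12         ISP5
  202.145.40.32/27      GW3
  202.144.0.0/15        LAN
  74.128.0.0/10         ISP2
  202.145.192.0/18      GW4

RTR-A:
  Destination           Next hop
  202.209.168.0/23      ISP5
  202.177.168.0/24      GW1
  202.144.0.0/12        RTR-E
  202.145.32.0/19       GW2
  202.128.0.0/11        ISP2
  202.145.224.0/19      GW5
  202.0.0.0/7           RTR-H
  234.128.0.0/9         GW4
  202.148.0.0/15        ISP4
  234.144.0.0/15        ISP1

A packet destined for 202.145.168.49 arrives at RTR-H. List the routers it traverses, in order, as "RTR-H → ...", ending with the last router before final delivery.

RTR-H → RTR-A → RTR-E

At RTR-H: longest match for 202.145.168.49 is 202.128.0.0/11 -> RTR-A
At RTR-A: longest match for 202.145.168.49 is 202.144.0.0/12 -> RTR-E
At RTR-E: longest match for 202.145.168.49 is 202.144.0.0/15 -> LAN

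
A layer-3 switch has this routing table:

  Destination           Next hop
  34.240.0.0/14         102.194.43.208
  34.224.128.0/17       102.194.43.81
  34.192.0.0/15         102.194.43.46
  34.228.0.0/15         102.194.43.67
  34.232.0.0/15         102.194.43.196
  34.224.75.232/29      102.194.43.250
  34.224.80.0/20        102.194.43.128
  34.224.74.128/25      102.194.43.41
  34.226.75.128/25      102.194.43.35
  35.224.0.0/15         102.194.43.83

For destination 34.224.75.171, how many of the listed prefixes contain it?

0

No listed prefix contains 34.224.75.171.
Total matching entries: 0.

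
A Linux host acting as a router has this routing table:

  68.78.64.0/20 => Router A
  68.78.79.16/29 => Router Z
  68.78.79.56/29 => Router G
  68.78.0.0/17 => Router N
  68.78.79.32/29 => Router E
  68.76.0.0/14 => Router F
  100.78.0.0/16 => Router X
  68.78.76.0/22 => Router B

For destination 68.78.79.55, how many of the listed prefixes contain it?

4

Prefixes containing 68.78.79.55:
  68.76.0.0/14 (68.76.0.0 - 68.79.255.255)
  68.78.0.0/17 (68.78.0.0 - 68.78.127.255)
  68.78.64.0/20 (68.78.64.0 - 68.78.79.255)
  68.78.76.0/22 (68.78.76.0 - 68.78.79.255)
Total matching entries: 4.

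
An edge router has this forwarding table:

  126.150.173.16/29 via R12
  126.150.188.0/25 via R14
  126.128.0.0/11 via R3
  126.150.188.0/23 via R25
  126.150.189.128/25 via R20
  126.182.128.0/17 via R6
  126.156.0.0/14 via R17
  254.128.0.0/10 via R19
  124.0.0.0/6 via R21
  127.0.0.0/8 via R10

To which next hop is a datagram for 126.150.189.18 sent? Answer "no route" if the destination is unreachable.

Routes whose prefix contains 126.150.189.18:
  124.0.0.0/6 (124.0.0.0 - 127.255.255.255) -> R21
  126.128.0.0/11 (126.128.0.0 - 126.159.255.255) -> R3
  126.150.188.0/23 (126.150.188.0 - 126.150.189.255) -> R25
More-specific entries that do NOT match:
  126.150.173.16/29 (126.150.173.16 - 126.150.173.23) does not contain 126.150.189.18
  126.150.188.0/25 (126.150.188.0 - 126.150.188.127) does not contain 126.150.189.18
  126.150.189.128/25 (126.150.189.128 - 126.150.189.255) does not contain 126.150.189.18
Longest matching prefix is /23 -> next hop R25.

R25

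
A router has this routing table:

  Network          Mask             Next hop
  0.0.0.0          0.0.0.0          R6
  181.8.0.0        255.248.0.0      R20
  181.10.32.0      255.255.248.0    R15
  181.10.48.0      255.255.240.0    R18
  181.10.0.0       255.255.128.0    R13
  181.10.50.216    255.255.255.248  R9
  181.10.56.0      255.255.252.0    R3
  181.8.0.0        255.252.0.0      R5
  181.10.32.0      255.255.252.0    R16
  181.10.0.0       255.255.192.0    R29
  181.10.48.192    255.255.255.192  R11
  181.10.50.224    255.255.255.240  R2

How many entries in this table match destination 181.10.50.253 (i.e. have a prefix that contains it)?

6

Prefixes containing 181.10.50.253:
  0.0.0.0/0 (default, matches everything)
  181.8.0.0/13 (181.8.0.0 - 181.15.255.255)
  181.8.0.0/14 (181.8.0.0 - 181.11.255.255)
  181.10.0.0/17 (181.10.0.0 - 181.10.127.255)
  181.10.0.0/18 (181.10.0.0 - 181.10.63.255)
  181.10.48.0/20 (181.10.48.0 - 181.10.63.255)
Total matching entries: 6.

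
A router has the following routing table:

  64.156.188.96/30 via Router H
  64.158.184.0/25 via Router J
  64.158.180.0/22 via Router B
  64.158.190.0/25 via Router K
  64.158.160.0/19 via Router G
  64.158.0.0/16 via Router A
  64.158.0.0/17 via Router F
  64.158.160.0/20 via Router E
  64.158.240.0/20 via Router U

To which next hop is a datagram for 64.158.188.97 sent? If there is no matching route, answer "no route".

Routes whose prefix contains 64.158.188.97:
  64.158.0.0/16 (64.158.0.0 - 64.158.255.255) -> Router A
  64.158.160.0/19 (64.158.160.0 - 64.158.191.255) -> Router G
More-specific entries that do NOT match:
  64.156.188.96/30 (64.156.188.96 - 64.156.188.99) does not contain 64.158.188.97
  64.158.184.0/25 (64.158.184.0 - 64.158.184.127) does not contain 64.158.188.97
  64.158.190.0/25 (64.158.190.0 - 64.158.190.127) does not contain 64.158.188.97
  64.158.180.0/22 (64.158.180.0 - 64.158.183.255) does not contain 64.158.188.97
  64.158.160.0/20 (64.158.160.0 - 64.158.175.255) does not contain 64.158.188.97
  64.158.240.0/20 (64.158.240.0 - 64.158.255.255) does not contain 64.158.188.97
Longest matching prefix is /19 -> next hop Router G.

Router G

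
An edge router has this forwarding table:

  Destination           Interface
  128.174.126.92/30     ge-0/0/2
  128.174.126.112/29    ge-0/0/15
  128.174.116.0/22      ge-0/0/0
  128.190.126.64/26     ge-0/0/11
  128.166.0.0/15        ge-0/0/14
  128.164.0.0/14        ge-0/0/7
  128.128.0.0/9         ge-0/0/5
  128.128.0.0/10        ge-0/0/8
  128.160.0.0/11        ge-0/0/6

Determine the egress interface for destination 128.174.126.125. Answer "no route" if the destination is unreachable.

Routes whose prefix contains 128.174.126.125:
  128.128.0.0/9 (128.128.0.0 - 128.255.255.255) -> ge-0/0/5
  128.128.0.0/10 (128.128.0.0 - 128.191.255.255) -> ge-0/0/8
  128.160.0.0/11 (128.160.0.0 - 128.191.255.255) -> ge-0/0/6
More-specific entries that do NOT match:
  128.174.126.92/30 (128.174.126.92 - 128.174.126.95) does not contain 128.174.126.125
  128.174.126.112/29 (128.174.126.112 - 128.174.126.119) does not contain 128.174.126.125
  128.190.126.64/26 (128.190.126.64 - 128.190.126.127) does not contain 128.174.126.125
  128.174.116.0/22 (128.174.116.0 - 128.174.119.255) does not contain 128.174.126.125
  128.166.0.0/15 (128.166.0.0 - 128.167.255.255) does not contain 128.174.126.125
  128.164.0.0/14 (128.164.0.0 - 128.167.255.255) does not contain 128.174.126.125
Longest matching prefix is /11 -> interface ge-0/0/6.

ge-0/0/6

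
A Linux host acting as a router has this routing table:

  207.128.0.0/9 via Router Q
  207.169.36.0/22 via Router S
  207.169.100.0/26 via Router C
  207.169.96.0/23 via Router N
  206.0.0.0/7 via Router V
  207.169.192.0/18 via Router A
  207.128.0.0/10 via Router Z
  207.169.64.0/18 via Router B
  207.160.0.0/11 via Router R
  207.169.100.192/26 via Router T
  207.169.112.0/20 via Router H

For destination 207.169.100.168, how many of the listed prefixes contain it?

Prefixes containing 207.169.100.168:
  206.0.0.0/7 (206.0.0.0 - 207.255.255.255)
  207.128.0.0/9 (207.128.0.0 - 207.255.255.255)
  207.128.0.0/10 (207.128.0.0 - 207.191.255.255)
  207.160.0.0/11 (207.160.0.0 - 207.191.255.255)
  207.169.64.0/18 (207.169.64.0 - 207.169.127.255)
Total matching entries: 5.

5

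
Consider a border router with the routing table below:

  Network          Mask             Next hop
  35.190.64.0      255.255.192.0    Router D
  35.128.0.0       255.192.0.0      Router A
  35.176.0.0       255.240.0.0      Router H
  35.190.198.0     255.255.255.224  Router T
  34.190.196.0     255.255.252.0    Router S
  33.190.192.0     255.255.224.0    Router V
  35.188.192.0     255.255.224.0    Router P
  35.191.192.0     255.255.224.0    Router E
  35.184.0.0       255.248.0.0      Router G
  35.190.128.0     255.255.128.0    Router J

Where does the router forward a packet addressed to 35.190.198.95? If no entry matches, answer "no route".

Routes whose prefix contains 35.190.198.95:
  35.128.0.0/10 (35.128.0.0 - 35.191.255.255) -> Router A
  35.176.0.0/12 (35.176.0.0 - 35.191.255.255) -> Router H
  35.184.0.0/13 (35.184.0.0 - 35.191.255.255) -> Router G
  35.190.128.0/17 (35.190.128.0 - 35.190.255.255) -> Router J
More-specific entries that do NOT match:
  35.190.198.0/27 (35.190.198.0 - 35.190.198.31) does not contain 35.190.198.95
  34.190.196.0/22 (34.190.196.0 - 34.190.199.255) does not contain 35.190.198.95
  33.190.192.0/19 (33.190.192.0 - 33.190.223.255) does not contain 35.190.198.95
  35.188.192.0/19 (35.188.192.0 - 35.188.223.255) does not contain 35.190.198.95
  35.191.192.0/19 (35.191.192.0 - 35.191.223.255) does not contain 35.190.198.95
  35.190.64.0/18 (35.190.64.0 - 35.190.127.255) does not contain 35.190.198.95
Longest matching prefix is /17 -> next hop Router J.

Router J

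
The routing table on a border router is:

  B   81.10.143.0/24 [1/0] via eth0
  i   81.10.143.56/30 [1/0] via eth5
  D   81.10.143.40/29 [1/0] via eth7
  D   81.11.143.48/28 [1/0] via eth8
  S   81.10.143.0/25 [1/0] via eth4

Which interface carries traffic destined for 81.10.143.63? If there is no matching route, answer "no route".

eth4

Routes whose prefix contains 81.10.143.63:
  81.10.143.0/24 (81.10.143.0 - 81.10.143.255) -> eth0
  81.10.143.0/25 (81.10.143.0 - 81.10.143.127) -> eth4
More-specific entries that do NOT match:
  81.10.143.56/30 (81.10.143.56 - 81.10.143.59) does not contain 81.10.143.63
  81.10.143.40/29 (81.10.143.40 - 81.10.143.47) does not contain 81.10.143.63
  81.11.143.48/28 (81.11.143.48 - 81.11.143.63) does not contain 81.10.143.63
Longest matching prefix is /25 -> interface eth4.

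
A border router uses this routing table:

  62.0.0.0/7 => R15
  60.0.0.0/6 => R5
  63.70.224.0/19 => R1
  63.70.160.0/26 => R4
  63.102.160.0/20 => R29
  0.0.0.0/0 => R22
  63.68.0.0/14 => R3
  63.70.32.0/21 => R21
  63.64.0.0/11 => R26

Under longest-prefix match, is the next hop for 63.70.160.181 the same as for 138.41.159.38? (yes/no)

no

63.70.160.181: longest match 63.68.0.0/14 -> R3
138.41.159.38: longest match 0.0.0.0/0 -> R22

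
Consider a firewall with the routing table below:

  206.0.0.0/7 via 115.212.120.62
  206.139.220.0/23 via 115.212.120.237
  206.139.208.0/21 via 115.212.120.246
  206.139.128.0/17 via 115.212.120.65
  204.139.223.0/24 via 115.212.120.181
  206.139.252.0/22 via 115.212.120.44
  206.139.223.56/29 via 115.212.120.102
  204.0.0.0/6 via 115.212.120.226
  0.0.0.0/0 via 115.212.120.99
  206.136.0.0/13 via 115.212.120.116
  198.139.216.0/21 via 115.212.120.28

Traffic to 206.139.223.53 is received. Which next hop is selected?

115.212.120.65

Routes whose prefix contains 206.139.223.53:
  0.0.0.0/0 (default, matches everything) -> 115.212.120.99
  204.0.0.0/6 (204.0.0.0 - 207.255.255.255) -> 115.212.120.226
  206.0.0.0/7 (206.0.0.0 - 207.255.255.255) -> 115.212.120.62
  206.136.0.0/13 (206.136.0.0 - 206.143.255.255) -> 115.212.120.116
  206.139.128.0/17 (206.139.128.0 - 206.139.255.255) -> 115.212.120.65
More-specific entries that do NOT match:
  206.139.223.56/29 (206.139.223.56 - 206.139.223.63) does not contain 206.139.223.53
  204.139.223.0/24 (204.139.223.0 - 204.139.223.255) does not contain 206.139.223.53
  206.139.220.0/23 (206.139.220.0 - 206.139.221.255) does not contain 206.139.223.53
  206.139.252.0/22 (206.139.252.0 - 206.139.255.255) does not contain 206.139.223.53
  206.139.208.0/21 (206.139.208.0 - 206.139.215.255) does not contain 206.139.223.53
  198.139.216.0/21 (198.139.216.0 - 198.139.223.255) does not contain 206.139.223.53
Longest matching prefix is /17 -> next hop 115.212.120.65.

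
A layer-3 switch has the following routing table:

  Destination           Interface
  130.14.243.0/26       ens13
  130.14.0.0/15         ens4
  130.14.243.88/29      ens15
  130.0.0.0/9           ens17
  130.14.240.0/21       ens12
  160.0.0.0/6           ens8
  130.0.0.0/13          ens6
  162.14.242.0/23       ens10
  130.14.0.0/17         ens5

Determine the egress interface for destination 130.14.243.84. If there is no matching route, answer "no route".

Routes whose prefix contains 130.14.243.84:
  130.0.0.0/9 (130.0.0.0 - 130.127.255.255) -> ens17
  130.14.0.0/15 (130.14.0.0 - 130.15.255.255) -> ens4
  130.14.240.0/21 (130.14.240.0 - 130.14.247.255) -> ens12
More-specific entries that do NOT match:
  130.14.243.88/29 (130.14.243.88 - 130.14.243.95) does not contain 130.14.243.84
  130.14.243.0/26 (130.14.243.0 - 130.14.243.63) does not contain 130.14.243.84
  162.14.242.0/23 (162.14.242.0 - 162.14.243.255) does not contain 130.14.243.84
Longest matching prefix is /21 -> interface ens12.

ens12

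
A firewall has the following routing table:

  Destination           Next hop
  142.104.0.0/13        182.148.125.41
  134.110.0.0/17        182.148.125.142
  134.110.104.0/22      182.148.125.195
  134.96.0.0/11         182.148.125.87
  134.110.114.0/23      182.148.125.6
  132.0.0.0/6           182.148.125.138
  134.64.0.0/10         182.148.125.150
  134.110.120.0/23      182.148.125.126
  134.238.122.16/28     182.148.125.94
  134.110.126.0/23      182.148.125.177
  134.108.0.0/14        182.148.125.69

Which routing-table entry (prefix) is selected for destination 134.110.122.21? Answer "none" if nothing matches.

Entries matching 134.110.122.21:
  132.0.0.0/6 (132.0.0.0 - 135.255.255.255)
  134.64.0.0/10 (134.64.0.0 - 134.127.255.255)
  134.96.0.0/11 (134.96.0.0 - 134.127.255.255)
  134.108.0.0/14 (134.108.0.0 - 134.111.255.255)
  134.110.0.0/17 (134.110.0.0 - 134.110.127.255)
Most specific is 134.110.0.0/17.

134.110.0.0/17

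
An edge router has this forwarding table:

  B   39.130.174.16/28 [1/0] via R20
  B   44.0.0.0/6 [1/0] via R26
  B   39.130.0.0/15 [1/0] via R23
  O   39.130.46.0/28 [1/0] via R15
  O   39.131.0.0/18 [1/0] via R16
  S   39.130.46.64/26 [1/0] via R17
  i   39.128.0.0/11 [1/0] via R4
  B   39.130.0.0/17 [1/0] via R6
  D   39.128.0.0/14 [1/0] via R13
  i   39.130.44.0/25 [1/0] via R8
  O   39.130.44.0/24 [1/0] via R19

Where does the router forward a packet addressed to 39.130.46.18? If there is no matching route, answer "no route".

R6

Routes whose prefix contains 39.130.46.18:
  39.128.0.0/11 (39.128.0.0 - 39.159.255.255) -> R4
  39.128.0.0/14 (39.128.0.0 - 39.131.255.255) -> R13
  39.130.0.0/15 (39.130.0.0 - 39.131.255.255) -> R23
  39.130.0.0/17 (39.130.0.0 - 39.130.127.255) -> R6
More-specific entries that do NOT match:
  39.130.174.16/28 (39.130.174.16 - 39.130.174.31) does not contain 39.130.46.18
  39.130.46.0/28 (39.130.46.0 - 39.130.46.15) does not contain 39.130.46.18
  39.130.46.64/26 (39.130.46.64 - 39.130.46.127) does not contain 39.130.46.18
  39.130.44.0/25 (39.130.44.0 - 39.130.44.127) does not contain 39.130.46.18
  39.130.44.0/24 (39.130.44.0 - 39.130.44.255) does not contain 39.130.46.18
  39.131.0.0/18 (39.131.0.0 - 39.131.63.255) does not contain 39.130.46.18
Longest matching prefix is /17 -> next hop R6.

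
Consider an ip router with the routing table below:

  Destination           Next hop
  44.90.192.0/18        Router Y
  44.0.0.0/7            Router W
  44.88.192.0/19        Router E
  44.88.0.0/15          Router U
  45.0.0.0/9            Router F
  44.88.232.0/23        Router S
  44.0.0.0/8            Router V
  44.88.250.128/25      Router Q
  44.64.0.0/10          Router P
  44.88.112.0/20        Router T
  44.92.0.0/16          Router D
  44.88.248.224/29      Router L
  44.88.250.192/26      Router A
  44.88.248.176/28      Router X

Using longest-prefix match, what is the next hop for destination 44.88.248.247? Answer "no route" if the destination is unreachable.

Routes whose prefix contains 44.88.248.247:
  44.0.0.0/7 (44.0.0.0 - 45.255.255.255) -> Router W
  44.0.0.0/8 (44.0.0.0 - 44.255.255.255) -> Router V
  44.64.0.0/10 (44.64.0.0 - 44.127.255.255) -> Router P
  44.88.0.0/15 (44.88.0.0 - 44.89.255.255) -> Router U
More-specific entries that do NOT match:
  44.88.248.224/29 (44.88.248.224 - 44.88.248.231) does not contain 44.88.248.247
  44.88.248.176/28 (44.88.248.176 - 44.88.248.191) does not contain 44.88.248.247
  44.88.250.192/26 (44.88.250.192 - 44.88.250.255) does not contain 44.88.248.247
  44.88.250.128/25 (44.88.250.128 - 44.88.250.255) does not contain 44.88.248.247
  44.88.232.0/23 (44.88.232.0 - 44.88.233.255) does not contain 44.88.248.247
  44.88.112.0/20 (44.88.112.0 - 44.88.127.255) does not contain 44.88.248.247
  44.88.192.0/19 (44.88.192.0 - 44.88.223.255) does not contain 44.88.248.247
  44.90.192.0/18 (44.90.192.0 - 44.90.255.255) does not contain 44.88.248.247
  44.92.0.0/16 (44.92.0.0 - 44.92.255.255) does not contain 44.88.248.247
Longest matching prefix is /15 -> next hop Router U.

Router U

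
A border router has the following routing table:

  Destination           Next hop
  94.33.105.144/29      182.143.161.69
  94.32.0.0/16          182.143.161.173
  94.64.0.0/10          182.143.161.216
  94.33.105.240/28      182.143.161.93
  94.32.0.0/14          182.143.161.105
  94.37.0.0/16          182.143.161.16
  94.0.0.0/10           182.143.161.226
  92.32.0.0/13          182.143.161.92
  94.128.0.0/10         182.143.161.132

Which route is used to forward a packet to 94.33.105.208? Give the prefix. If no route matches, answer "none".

Entries matching 94.33.105.208:
  94.0.0.0/10 (94.0.0.0 - 94.63.255.255)
  94.32.0.0/14 (94.32.0.0 - 94.35.255.255)
Most specific is 94.32.0.0/14.

94.32.0.0/14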